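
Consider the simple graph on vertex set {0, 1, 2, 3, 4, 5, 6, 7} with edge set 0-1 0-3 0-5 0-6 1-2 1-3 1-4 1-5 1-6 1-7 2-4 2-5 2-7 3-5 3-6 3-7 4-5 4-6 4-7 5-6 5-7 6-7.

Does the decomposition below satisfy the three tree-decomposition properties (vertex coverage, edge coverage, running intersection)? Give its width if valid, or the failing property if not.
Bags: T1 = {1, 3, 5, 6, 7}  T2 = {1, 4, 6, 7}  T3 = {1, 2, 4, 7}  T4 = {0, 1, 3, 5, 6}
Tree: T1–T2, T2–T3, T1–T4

A tree decomposition must satisfy three properties: every vertex lies in some bag; for every edge, both endpoints lie together in some bag; and for every vertex, the bags containing it form a connected subtree. Here edge (5,4) lies in no bag, so the decomposition is invalid.

No — edge (5,4) lies in no bag.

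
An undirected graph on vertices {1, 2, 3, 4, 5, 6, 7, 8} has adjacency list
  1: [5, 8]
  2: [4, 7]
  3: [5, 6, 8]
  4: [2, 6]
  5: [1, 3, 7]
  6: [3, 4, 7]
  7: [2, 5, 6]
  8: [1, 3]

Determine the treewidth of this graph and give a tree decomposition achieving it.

The largest bag has 3 vertices, giving width 2; this decomposition certifies tw(G) ≤ 2. Since 2–4–6–7–2 is a cycle in G, G is not acyclic. Forests are exactly the graphs of treewidth ≤ 1, so tw(G) ≥ 2. Combining the bounds, tw(G) = 2.

Treewidth 2.
Bags: B1 = {2, 4, 7}  B2 = {4, 6, 7}  B3 = {5, 6, 7}  B4 = {3, 5, 6}  B5 = {1, 3, 5}  B6 = {1, 3, 8}
Tree: B1–B2, B2–B3, B3–B4, B4–B5, B5–B6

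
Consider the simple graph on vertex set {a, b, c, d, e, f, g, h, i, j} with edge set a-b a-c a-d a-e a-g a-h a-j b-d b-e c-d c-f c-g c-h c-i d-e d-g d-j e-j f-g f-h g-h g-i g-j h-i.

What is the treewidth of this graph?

A width-3 tree decomposition is:
Bags: B1 = {a, c, d, g}  B2 = {a, d, g, j}  B3 = {a, c, g, h}  B4 = {c, g, h, i}  B5 = {a, d, e, j}  B6 = {a, b, d, e}  B7 = {c, f, g, h}
Tree: B1–B2, B1–B3, B3–B4, B2–B5, B5–B6, B3–B7
Every bag has size at most 4, so the width is 4 − 1 = 3 and tw(G) ≤ 3. Conversely, {a, d, g, j} is a clique of size 4, and the vertices of any clique must share a bag in every tree decomposition; so some bag has ≥ 4 vertices and tw(G) ≥ 3. Combining the bounds, tw(G) = 3.

3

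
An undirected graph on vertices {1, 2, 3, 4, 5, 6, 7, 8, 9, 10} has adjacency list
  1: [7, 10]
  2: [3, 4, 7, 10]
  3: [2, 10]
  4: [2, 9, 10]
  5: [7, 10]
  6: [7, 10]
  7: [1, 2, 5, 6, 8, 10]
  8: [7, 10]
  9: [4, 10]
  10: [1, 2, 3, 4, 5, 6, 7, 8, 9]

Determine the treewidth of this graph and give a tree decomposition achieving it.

Each bag holds 3 vertices, so the decomposition has width 2, which upper-bounds the treewidth. On the other hand G contains the 3-clique {4, 9, 10}. A clique must lie in a single bag of any decomposition, so no decomposition can have width below 2. Combining the bounds, tw(G) = 2.

Treewidth 2.
Bags: B1 = {2, 3, 10}  B2 = {2, 7, 10}  B3 = {1, 7, 10}  B4 = {2, 4, 10}  B5 = {7, 8, 10}  B6 = {4, 9, 10}  B7 = {6, 7, 10}  B8 = {5, 7, 10}
Tree: B1–B2, B2–B3, B2–B4, B2–B5, B4–B6, B3–B7, B3–B8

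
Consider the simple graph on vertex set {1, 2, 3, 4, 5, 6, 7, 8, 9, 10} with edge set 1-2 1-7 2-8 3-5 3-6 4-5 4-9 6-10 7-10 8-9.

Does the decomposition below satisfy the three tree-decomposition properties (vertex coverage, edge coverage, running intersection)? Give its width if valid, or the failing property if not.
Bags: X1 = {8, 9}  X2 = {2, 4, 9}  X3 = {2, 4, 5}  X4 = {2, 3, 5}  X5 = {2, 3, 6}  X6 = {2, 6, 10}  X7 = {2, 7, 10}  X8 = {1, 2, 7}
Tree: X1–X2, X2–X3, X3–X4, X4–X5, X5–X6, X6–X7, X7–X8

A tree decomposition must satisfy three properties: every vertex lies in some bag; for every edge, both endpoints lie together in some bag; and for every vertex, the bags containing it form a connected subtree. Here edge (2,8) lies in no bag, so the decomposition is invalid.

No — edge (2,8) lies in no bag.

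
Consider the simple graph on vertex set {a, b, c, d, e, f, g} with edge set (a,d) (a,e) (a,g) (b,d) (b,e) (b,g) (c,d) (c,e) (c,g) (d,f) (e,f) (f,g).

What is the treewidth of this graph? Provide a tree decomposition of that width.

The largest bag has 4 vertices, giving width 3; this decomposition certifies tw(G) ≤ 3. For the lower bound: the 4 vertex sets {a,g}, {c,e}, {d}, {f} are disjoint, each induces a connected subgraph, and every pair is joined by at least one edge of G. Contracting each set to a single vertex therefore yields K_{4} as a minor, and since treewidth is minor-monotone, tw(G) ≥ tw(K_{4}) = 3. Hence tw(G) = 3 exactly.

Treewidth 3.
One such decomposition:
Bags: B1 = {a, d, e, g}  B2 = {c, d, e, g}  B3 = {d, e, f, g}  B4 = {b, d, e, g}
Tree: B1–B2, B2–B3, B3–B4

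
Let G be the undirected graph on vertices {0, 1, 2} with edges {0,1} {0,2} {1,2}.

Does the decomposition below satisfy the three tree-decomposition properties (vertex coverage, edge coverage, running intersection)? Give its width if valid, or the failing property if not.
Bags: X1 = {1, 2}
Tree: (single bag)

No — vertex 0 appears in no bag.

A tree decomposition must satisfy three properties: every vertex lies in some bag; for every edge, both endpoints lie together in some bag; and for every vertex, the bags containing it form a connected subtree. Here vertex 0 appears in no bag, so the decomposition is invalid.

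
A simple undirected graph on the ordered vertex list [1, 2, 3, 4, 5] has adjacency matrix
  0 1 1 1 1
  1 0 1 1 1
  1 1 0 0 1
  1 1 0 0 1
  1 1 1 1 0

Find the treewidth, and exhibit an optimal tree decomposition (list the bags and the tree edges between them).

Treewidth 3.
One such decomposition:
Bags: B1 = {1, 2, 3, 5}  B2 = {1, 2, 4, 5}
Tree: B1–B2

The largest bag has 4 vertices, giving width 3; this decomposition certifies tw(G) ≤ 3. Conversely, {1, 2, 3, 5} is a clique of size 4, and the vertices of any clique must share a bag in every tree decomposition; so some bag has ≥ 4 vertices and tw(G) ≥ 3. Therefore the treewidth is 3.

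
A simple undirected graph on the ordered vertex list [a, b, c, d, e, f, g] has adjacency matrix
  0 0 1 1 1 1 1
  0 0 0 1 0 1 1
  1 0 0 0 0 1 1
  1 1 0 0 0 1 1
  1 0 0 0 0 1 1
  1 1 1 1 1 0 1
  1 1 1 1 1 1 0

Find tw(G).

3

A width-3 tree decomposition is:
Bags: B1 = {a, c, f, g}  B2 = {a, d, f, g}  B3 = {a, e, f, g}  B4 = {b, d, f, g}
Tree: B1–B2, B1–B3, B2–B4
Every bag has size at most 4, so the width is 4 − 1 = 3 and tw(G) ≤ 3. Conversely, {a, d, f, g} is a clique of size 4, and the vertices of any clique must share a bag in every tree decomposition; so some bag has ≥ 4 vertices and tw(G) ≥ 3. The upper and lower bounds meet at 3, so that is the treewidth.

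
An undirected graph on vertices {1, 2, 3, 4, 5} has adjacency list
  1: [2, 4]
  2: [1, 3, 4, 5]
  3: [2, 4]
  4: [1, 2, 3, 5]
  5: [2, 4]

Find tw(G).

2

A width-2 tree decomposition is:
Bags: B1 = {2, 3, 4}  B2 = {1, 2, 4}  B3 = {2, 4, 5}
Tree: B1–B2, B1–B3
The largest bag has 3 vertices, giving width 2; this decomposition certifies tw(G) ≤ 2. Conversely, {1, 2, 4} is a clique of size 3, and the vertices of any clique must share a bag in every tree decomposition; so some bag has ≥ 3 vertices and tw(G) ≥ 2. Hence tw(G) = 2 exactly.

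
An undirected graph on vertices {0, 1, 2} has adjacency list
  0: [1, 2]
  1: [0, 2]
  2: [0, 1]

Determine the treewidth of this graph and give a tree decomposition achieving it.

With just one bag of size 3, the width is 3 − 1 = 2, so tw(G) ≤ 2. Conversely, {0, 1, 2} is a clique of size 3, and the vertices of any clique must share a bag in every tree decomposition; so some bag has ≥ 3 vertices and tw(G) ≥ 2. Therefore the treewidth is 2.

Treewidth 2.
One optimal decomposition is:
Bags: B1 = {0, 1, 2}
Tree: (single bag)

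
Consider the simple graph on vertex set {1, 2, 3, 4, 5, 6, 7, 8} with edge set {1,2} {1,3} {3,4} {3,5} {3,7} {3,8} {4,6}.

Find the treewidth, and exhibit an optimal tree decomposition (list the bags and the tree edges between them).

The largest bag has 2 vertices, giving width 1; this decomposition certifies tw(G) ≤ 1. Any graph with an edge has treewidth ≥ 1, and G has the edge 3–7. Therefore the treewidth is 1.

Treewidth 1.
One optimal decomposition is:
Bags: B1 = {3, 7}  B2 = {3, 4}  B3 = {3, 8}  B4 = {3, 5}  B5 = {1, 3}  B6 = {4, 6}  B7 = {1, 2}
Tree: B1–B2, B2–B3, B2–B4, B4–B5, B2–B6, B5–B7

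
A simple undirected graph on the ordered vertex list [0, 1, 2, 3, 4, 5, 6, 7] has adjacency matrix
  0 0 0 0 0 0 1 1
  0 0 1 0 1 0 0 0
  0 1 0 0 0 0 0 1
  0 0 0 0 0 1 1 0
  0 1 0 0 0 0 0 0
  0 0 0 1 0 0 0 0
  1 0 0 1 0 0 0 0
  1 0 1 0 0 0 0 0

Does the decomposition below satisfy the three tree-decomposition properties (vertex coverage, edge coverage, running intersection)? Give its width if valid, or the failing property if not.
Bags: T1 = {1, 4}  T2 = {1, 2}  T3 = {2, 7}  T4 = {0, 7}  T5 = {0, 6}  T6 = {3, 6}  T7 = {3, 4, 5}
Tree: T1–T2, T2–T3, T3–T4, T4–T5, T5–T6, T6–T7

A tree decomposition must satisfy three properties: every vertex lies in some bag; for every edge, both endpoints lie together in some bag; and for every vertex, the bags containing it form a connected subtree. Here bags containing vertex 4 are not connected in the tree, so the decomposition is invalid.

No — bags containing vertex 4 are not connected in the tree.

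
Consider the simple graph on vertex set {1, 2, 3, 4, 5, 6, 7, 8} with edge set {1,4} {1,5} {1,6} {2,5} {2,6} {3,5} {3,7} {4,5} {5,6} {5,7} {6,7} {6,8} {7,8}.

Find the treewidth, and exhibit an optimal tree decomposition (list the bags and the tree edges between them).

The largest bag has 3 vertices, giving width 2; this decomposition certifies tw(G) ≤ 2. For the lower bound, the 3 vertices {6, 7, 8} are pairwise adjacent, and any tree decomposition puts a clique entirely inside one bag — forcing width ≥ 2. The upper and lower bounds meet at 2, so that is the treewidth.

Treewidth 2.
One such decomposition:
Bags: B1 = {5, 6, 7}  B2 = {3, 5, 7}  B3 = {2, 5, 6}  B4 = {6, 7, 8}  B5 = {1, 5, 6}  B6 = {1, 4, 5}
Tree: B1–B2, B1–B3, B1–B4, B1–B5, B5–B6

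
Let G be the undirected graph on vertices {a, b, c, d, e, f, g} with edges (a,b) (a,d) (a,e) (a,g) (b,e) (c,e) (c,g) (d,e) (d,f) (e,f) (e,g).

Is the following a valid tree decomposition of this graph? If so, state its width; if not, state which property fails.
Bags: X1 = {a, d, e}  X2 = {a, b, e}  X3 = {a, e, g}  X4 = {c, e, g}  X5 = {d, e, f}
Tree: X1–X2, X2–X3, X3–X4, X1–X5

Checking the three conditions: (i) the bags cover all of {a, b, c, d, e, f, g}; (ii) for each edge, some bag contains both endpoints; (iii) the bags containing any fixed vertex form a subtree. All hold, so the decomposition is valid with width 3 − 1 = 2.

Yes; width 2.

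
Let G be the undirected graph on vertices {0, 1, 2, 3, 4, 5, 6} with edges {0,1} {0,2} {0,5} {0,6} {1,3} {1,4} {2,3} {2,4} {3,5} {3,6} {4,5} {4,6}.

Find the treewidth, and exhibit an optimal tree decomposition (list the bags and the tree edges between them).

Treewidth 3.
One optimal decomposition is:
Bags: B1 = {0, 1, 3, 4}  B2 = {0, 3, 4, 5}  B3 = {0, 3, 4, 6}  B4 = {0, 2, 3, 4}
Tree: B1–B2, B2–B3, B3–B4

Each bag holds 4 vertices, so the decomposition has width 3, which upper-bounds the treewidth. For the lower bound: the 4 vertex sets {0,1}, {4,5}, {3}, {6} are disjoint, each induces a connected subgraph, and every pair is joined by at least one edge of G. Contracting each set to a single vertex therefore yields K_{4} as a minor, and since treewidth is minor-monotone, tw(G) ≥ tw(K_{4}) = 3. Hence tw(G) = 3 exactly.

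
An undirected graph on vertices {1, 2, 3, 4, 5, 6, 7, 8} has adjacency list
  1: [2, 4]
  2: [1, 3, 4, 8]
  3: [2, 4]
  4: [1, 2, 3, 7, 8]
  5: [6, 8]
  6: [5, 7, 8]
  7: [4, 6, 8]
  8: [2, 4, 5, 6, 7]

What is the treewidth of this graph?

A width-2 tree decomposition is:
Bags: B1 = {5, 6, 8}  B2 = {6, 7, 8}  B3 = {4, 7, 8}  B4 = {2, 4, 8}  B5 = {2, 3, 4}  B6 = {1, 2, 4}
Tree: B1–B2, B2–B3, B3–B4, B4–B5, B5–B6
The largest bag has 3 vertices, giving width 2; this decomposition certifies tw(G) ≤ 2. On the other hand G contains the 3-clique {2, 4, 8}. A clique must lie in a single bag of any decomposition, so no decomposition can have width below 2. Therefore the treewidth is 2.

2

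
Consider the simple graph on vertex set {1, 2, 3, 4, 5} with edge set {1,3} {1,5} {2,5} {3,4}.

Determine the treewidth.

1

A width-1 tree decomposition is:
Bags: B1 = {2, 5}  B2 = {1, 5}  B3 = {1, 3}  B4 = {3, 4}
Tree: B1–B2, B2–B3, B3–B4
The largest bag has 2 vertices, giving width 1; this decomposition certifies tw(G) ≤ 1. G has an edge, so its treewidth is at least 1. Hence tw(G) = 1 exactly.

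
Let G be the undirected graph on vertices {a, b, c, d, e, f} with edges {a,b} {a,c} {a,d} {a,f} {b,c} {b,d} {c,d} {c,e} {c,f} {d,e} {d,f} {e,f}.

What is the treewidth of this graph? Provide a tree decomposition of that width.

The largest bag has 4 vertices, giving width 3; this decomposition certifies tw(G) ≤ 3. Conversely, {c, d, e, f} is a clique of size 4, and the vertices of any clique must share a bag in every tree decomposition; so some bag has ≥ 4 vertices and tw(G) ≥ 3. The upper and lower bounds meet at 3, so that is the treewidth.

Treewidth 3.
One such decomposition:
Bags: B1 = {a, c, d, f}  B2 = {c, d, e, f}  B3 = {a, b, c, d}
Tree: B1–B2, B1–B3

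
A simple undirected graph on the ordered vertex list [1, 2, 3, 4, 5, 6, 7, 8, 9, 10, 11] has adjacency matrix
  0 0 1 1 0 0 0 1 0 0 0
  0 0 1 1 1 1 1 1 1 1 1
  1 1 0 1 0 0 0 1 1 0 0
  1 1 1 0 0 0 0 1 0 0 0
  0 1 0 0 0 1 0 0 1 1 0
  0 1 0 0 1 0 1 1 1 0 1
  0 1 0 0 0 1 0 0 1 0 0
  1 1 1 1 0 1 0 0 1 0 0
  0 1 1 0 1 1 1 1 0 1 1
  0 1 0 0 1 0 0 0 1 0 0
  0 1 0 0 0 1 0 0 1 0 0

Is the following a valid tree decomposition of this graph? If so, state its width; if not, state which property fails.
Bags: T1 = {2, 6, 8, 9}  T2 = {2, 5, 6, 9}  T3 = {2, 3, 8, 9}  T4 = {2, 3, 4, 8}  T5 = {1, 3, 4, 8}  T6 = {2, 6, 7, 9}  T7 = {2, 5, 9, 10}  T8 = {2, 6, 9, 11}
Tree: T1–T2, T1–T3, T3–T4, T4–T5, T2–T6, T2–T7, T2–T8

Vertex coverage: the bags together contain {1, 2, 3, 4, 5, 6, 7, 8, 9, 10, 11}, the full vertex set. Edge coverage: each edge of G has both endpoints in at least one bag. Running intersection: for every vertex, the bags containing it form a connected subtree. All three properties hold, so this is a valid tree decomposition of width max|bag| − 1 = 3, and hence tw(G) ≤ 3.

Yes; width 3.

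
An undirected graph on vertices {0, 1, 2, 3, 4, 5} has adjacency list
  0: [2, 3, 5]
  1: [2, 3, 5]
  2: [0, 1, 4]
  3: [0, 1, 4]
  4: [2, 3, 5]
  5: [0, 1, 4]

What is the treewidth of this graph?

A width-3 tree decomposition is:
Bags: B1 = {0, 1, 2, 4}  B2 = {0, 1, 3, 4}  B3 = {0, 1, 4, 5}
Tree: B1–B2, B2–B3
Each bag holds 4 vertices, so the decomposition has width 3, which upper-bounds the treewidth. For the lower bound: the 4 vertex sets {1,2}, {3,4}, {0}, {5} are disjoint, each induces a connected subgraph, and every pair is joined by at least one edge of G. Contracting each set to a single vertex therefore yields K_{4} as a minor, and since treewidth is minor-monotone, tw(G) ≥ tw(K_{4}) = 3. Therefore the treewidth is 3.

3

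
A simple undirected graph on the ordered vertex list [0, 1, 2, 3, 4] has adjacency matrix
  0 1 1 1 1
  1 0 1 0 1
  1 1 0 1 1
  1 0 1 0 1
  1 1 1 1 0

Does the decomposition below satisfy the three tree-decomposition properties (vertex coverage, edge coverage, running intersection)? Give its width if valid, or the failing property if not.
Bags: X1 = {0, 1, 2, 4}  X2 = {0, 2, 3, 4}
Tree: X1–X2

Every vertex of G appears in some bag (union = {0, 1, 2, 3, 4}); every edge is covered by a bag; and for each vertex v the set of bags containing v is connected in the bag tree. The decomposition is therefore valid. The largest bag has 4 vertices, so the width is 3.

Yes; width 3.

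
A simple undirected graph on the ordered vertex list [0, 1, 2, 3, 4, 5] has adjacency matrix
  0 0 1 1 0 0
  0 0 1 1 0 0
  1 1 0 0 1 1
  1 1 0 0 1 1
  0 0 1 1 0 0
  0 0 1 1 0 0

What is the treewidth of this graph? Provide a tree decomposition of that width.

Every bag has size at most 3, so the width is 3 − 1 = 2 and tw(G) ≤ 2. Since 5–2–4–3–5 is a cycle in G, G is not acyclic. Forests are exactly the graphs of treewidth ≤ 1, so tw(G) ≥ 2. Combining the bounds, tw(G) = 2.

Treewidth 2.
One such decomposition:
Bags: B1 = {2, 3, 5}  B2 = {2, 3, 4}  B3 = {0, 2, 3}  B4 = {1, 2, 3}
Tree: B1–B2, B2–B3, B3–B4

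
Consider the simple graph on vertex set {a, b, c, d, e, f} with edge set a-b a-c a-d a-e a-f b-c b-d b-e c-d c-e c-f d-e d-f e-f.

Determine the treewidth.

A width-4 tree decomposition is:
Bags: B1 = {a, b, c, d, e}  B2 = {a, c, d, e, f}
Tree: B1–B2
Each bag holds 5 vertices, so the decomposition has width 4, which upper-bounds the treewidth. For the lower bound, the 5 vertices {a, c, d, e, f} are pairwise adjacent, and any tree decomposition puts a clique entirely inside one bag — forcing width ≥ 4. Therefore the treewidth is 4.

4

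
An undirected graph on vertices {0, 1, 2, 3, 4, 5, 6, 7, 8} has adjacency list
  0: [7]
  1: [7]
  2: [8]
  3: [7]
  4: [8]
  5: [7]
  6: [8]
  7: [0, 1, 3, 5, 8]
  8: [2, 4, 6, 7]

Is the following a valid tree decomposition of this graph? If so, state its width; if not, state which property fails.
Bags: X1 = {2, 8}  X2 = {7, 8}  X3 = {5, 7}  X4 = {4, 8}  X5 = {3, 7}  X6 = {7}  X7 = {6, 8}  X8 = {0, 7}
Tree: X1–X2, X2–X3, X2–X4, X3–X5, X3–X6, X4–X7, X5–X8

A tree decomposition must satisfy three properties: every vertex lies in some bag; for every edge, both endpoints lie together in some bag; and for every vertex, the bags containing it form a connected subtree. Here vertex 1 appears in no bag, so the decomposition is invalid.

No — vertex 1 appears in no bag.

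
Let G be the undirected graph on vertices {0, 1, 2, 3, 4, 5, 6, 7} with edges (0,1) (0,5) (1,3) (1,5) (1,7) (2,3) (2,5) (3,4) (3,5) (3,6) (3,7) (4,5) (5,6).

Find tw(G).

A width-2 tree decomposition is:
Bags: B1 = {3, 5, 6}  B2 = {1, 3, 5}  B3 = {3, 4, 5}  B4 = {2, 3, 5}  B5 = {1, 3, 7}  B6 = {0, 1, 5}
Tree: B1–B2, B1–B3, B3–B4, B2–B5, B2–B6
The largest bag has 3 vertices, giving width 2; this decomposition certifies tw(G) ≤ 2. On the other hand G contains the 3-clique {0, 1, 5}. A clique must lie in a single bag of any decomposition, so no decomposition can have width below 2. Combining the bounds, tw(G) = 2.

2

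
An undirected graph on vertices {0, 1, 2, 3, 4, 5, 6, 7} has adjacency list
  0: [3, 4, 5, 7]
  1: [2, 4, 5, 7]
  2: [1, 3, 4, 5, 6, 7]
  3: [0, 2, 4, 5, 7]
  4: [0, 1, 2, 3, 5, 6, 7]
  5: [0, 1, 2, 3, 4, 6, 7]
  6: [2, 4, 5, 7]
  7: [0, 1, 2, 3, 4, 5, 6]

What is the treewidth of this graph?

A width-4 tree decomposition is:
Bags: B1 = {0, 3, 4, 5, 7}  B2 = {2, 3, 4, 5, 7}  B3 = {2, 4, 5, 6, 7}  B4 = {1, 2, 4, 5, 7}
Tree: B1–B2, B2–B3, B3–B4
Each bag holds 5 vertices, so the decomposition has width 4, which upper-bounds the treewidth. On the other hand G contains the 5-clique {0, 3, 4, 5, 7}. A clique must lie in a single bag of any decomposition, so no decomposition can have width below 4. The upper and lower bounds meet at 4, so that is the treewidth.

4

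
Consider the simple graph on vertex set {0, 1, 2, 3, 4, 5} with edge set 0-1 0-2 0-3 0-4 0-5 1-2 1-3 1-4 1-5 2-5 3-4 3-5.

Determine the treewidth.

A width-3 tree decomposition is:
Bags: B1 = {0, 1, 3, 5}  B2 = {0, 1, 3, 4}  B3 = {0, 1, 2, 5}
Tree: B1–B2, B1–B3
The largest bag has 4 vertices, giving width 3; this decomposition certifies tw(G) ≤ 3. On the other hand G contains the 4-clique {0, 1, 2, 5}. A clique must lie in a single bag of any decomposition, so no decomposition can have width below 3. Combining the bounds, tw(G) = 3.

3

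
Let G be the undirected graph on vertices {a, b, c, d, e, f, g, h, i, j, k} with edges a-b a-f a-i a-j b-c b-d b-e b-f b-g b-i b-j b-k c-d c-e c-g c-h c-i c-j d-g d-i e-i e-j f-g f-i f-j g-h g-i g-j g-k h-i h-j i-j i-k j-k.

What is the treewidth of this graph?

4

A width-4 tree decomposition is:
Bags: B1 = {b, c, e, i, j}  B2 = {b, c, g, i, j}  B3 = {b, c, d, g, i}  B4 = {b, f, g, i, j}  B5 = {c, g, h, i, j}  B6 = {b, g, i, j, k}  B7 = {a, b, f, i, j}
Tree: B1–B2, B2–B3, B2–B4, B2–B5, B2–B6, B4–B7
The largest bag has 5 vertices, giving width 4; this decomposition certifies tw(G) ≤ 4. On the other hand G contains the 5-clique {c, g, h, i, j}. A clique must lie in a single bag of any decomposition, so no decomposition can have width below 4. Hence tw(G) = 4 exactly.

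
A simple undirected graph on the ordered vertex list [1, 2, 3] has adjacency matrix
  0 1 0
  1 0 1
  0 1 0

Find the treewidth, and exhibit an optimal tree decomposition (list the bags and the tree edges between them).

Treewidth 1.
One optimal decomposition is:
Bags: B1 = {2, 3}  B2 = {1, 2}
Tree: B1–B2

Each bag holds 2 vertices, so the decomposition has width 1, which upper-bounds the treewidth. G has an edge, so its treewidth is at least 1. Therefore the treewidth is 1.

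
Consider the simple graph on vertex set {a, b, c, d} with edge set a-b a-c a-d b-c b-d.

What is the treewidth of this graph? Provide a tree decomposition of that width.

Treewidth 2.
One such decomposition:
Bags: B1 = {a, b, d}  B2 = {a, b, c}
Tree: B1–B2

Every bag has size at most 3, so the width is 3 − 1 = 2 and tw(G) ≤ 2. For the lower bound, the 3 vertices {a, b, d} are pairwise adjacent, and any tree decomposition puts a clique entirely inside one bag — forcing width ≥ 2. Therefore the treewidth is 2.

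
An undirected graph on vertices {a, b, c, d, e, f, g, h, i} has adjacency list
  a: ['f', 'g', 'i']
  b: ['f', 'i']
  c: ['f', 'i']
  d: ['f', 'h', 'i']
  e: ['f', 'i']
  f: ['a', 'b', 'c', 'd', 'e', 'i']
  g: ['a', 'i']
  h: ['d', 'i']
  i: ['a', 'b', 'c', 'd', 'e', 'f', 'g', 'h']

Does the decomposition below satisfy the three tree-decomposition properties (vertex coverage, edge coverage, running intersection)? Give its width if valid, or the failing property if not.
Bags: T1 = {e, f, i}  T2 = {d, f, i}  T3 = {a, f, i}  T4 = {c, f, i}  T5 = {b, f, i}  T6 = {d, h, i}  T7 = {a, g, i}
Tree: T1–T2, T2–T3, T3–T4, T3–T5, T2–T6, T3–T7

Every vertex of G appears in some bag (union = {a, b, c, d, e, f, g, h, i}); every edge is covered by a bag; and for each vertex v the set of bags containing v is connected in the bag tree. The decomposition is therefore valid. The largest bag has 3 vertices, so the width is 2.

Yes; width 2.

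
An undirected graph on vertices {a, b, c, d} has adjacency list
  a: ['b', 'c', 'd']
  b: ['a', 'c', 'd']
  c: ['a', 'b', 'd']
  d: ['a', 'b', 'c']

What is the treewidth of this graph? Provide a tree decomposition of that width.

With just one bag of size 4, the width is 4 − 1 = 3, so tw(G) ≤ 3. For the lower bound, the 4 vertices {a, b, c, d} are pairwise adjacent, and any tree decomposition puts a clique entirely inside one bag — forcing width ≥ 3. Hence tw(G) = 3 exactly.

Treewidth 3.
One such decomposition:
Bags: B1 = {a, b, c, d}
Tree: (single bag)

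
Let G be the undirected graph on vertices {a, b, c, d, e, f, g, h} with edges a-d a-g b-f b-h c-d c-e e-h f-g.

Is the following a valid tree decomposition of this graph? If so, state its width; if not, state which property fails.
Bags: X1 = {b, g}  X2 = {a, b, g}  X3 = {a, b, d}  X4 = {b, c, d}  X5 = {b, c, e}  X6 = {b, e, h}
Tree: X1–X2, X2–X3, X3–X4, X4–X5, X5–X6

No — vertex f appears in no bag.

A tree decomposition must satisfy three properties: every vertex lies in some bag; for every edge, both endpoints lie together in some bag; and for every vertex, the bags containing it form a connected subtree. Here vertex f appears in no bag, so the decomposition is invalid.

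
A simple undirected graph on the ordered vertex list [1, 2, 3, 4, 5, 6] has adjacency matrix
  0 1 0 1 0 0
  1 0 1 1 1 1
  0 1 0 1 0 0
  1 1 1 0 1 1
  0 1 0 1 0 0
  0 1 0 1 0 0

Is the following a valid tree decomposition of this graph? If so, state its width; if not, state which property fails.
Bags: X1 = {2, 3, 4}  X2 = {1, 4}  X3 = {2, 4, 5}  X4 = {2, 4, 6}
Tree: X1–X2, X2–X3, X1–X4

A tree decomposition must satisfy three properties: every vertex lies in some bag; for every edge, both endpoints lie together in some bag; and for every vertex, the bags containing it form a connected subtree. Here edge (2,1) lies in no bag, so the decomposition is invalid.

No — edge (2,1) lies in no bag.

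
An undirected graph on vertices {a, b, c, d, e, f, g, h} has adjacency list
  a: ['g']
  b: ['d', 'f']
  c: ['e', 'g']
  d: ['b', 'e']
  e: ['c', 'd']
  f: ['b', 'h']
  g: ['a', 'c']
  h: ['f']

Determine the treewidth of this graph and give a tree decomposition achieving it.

Every bag has size at most 2, so the width is 2 − 1 = 1 and tw(G) ≤ 1. G has an edge, so its treewidth is at least 1. Hence tw(G) = 1 exactly.

Treewidth 1.
One optimal decomposition is:
Bags: B1 = {a, g}  B2 = {c, g}  B3 = {c, e}  B4 = {d, e}  B5 = {b, d}  B6 = {b, f}  B7 = {f, h}
Tree: B1–B2, B2–B3, B3–B4, B4–B5, B5–B6, B6–B7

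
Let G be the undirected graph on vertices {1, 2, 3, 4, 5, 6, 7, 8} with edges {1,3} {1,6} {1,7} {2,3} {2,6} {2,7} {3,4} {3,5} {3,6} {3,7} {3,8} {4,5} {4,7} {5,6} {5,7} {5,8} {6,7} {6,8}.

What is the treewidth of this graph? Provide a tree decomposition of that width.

Treewidth 3.
Bags: B1 = {3, 5, 6, 7}  B2 = {3, 4, 5, 7}  B3 = {2, 3, 6, 7}  B4 = {1, 3, 6, 7}  B5 = {3, 5, 6, 8}
Tree: B1–B2, B1–B3, B3–B4, B1–B5

Every bag has size at most 4, so the width is 4 − 1 = 3 and tw(G) ≤ 3. Conversely, {3, 4, 5, 7} is a clique of size 4, and the vertices of any clique must share a bag in every tree decomposition; so some bag has ≥ 4 vertices and tw(G) ≥ 3. Hence tw(G) = 3 exactly.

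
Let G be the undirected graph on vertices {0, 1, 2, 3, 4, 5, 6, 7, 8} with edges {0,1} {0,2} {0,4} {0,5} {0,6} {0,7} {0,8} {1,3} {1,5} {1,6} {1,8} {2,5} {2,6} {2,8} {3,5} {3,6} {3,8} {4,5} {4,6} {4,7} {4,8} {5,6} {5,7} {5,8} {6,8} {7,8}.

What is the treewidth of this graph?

A width-4 tree decomposition is:
Bags: B1 = {0, 4, 5, 6, 8}  B2 = {0, 2, 5, 6, 8}  B3 = {0, 1, 5, 6, 8}  B4 = {0, 4, 5, 7, 8}  B5 = {1, 3, 5, 6, 8}
Tree: B1–B2, B1–B3, B1–B4, B3–B5
Every bag has size at most 5, so the width is 5 − 1 = 4 and tw(G) ≤ 4. Conversely, {0, 1, 5, 6, 8} is a clique of size 5, and the vertices of any clique must share a bag in every tree decomposition; so some bag has ≥ 5 vertices and tw(G) ≥ 4. Therefore the treewidth is 4.

4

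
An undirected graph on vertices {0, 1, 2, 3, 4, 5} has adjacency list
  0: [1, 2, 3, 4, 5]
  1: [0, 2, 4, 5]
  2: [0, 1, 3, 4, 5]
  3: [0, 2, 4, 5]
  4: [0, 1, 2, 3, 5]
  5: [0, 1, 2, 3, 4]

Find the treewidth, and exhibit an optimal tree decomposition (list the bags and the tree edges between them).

Each bag holds 5 vertices, so the decomposition has width 4, which upper-bounds the treewidth. On the other hand G contains the 5-clique {0, 1, 2, 4, 5}. A clique must lie in a single bag of any decomposition, so no decomposition can have width below 4. Hence tw(G) = 4 exactly.

Treewidth 4.
One optimal decomposition is:
Bags: B1 = {0, 1, 2, 4, 5}  B2 = {0, 2, 3, 4, 5}
Tree: B1–B2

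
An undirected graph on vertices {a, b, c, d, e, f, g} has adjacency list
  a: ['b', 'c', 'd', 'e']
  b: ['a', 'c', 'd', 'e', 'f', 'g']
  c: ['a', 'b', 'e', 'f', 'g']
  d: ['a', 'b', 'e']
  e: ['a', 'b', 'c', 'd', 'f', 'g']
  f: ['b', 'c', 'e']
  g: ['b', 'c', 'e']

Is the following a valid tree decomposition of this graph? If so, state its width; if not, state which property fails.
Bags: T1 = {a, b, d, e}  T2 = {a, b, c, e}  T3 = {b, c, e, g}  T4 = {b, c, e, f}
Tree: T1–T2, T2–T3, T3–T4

Yes; width 3.

Vertex coverage: the bags together contain {a, b, c, d, e, f, g}, the full vertex set. Edge coverage: each edge of G has both endpoints in at least one bag. Running intersection: for every vertex, the bags containing it form a connected subtree. All three properties hold, so this is a valid tree decomposition of width max|bag| − 1 = 3, and hence tw(G) ≤ 3.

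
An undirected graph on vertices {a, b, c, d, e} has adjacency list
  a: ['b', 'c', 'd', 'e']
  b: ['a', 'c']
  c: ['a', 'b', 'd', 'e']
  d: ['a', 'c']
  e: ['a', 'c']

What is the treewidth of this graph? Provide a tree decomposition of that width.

Treewidth 2.
One such decomposition:
Bags: B1 = {a, b, c}  B2 = {a, c, e}  B3 = {a, c, d}
Tree: B1–B2, B2–B3

The largest bag has 3 vertices, giving width 2; this decomposition certifies tw(G) ≤ 2. For the lower bound, the 3 vertices {a, c, d} are pairwise adjacent, and any tree decomposition puts a clique entirely inside one bag — forcing width ≥ 2. Hence tw(G) = 2 exactly.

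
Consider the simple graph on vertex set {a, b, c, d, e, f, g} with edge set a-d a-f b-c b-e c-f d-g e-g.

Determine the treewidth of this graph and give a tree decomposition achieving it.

Every bag has size at most 3, so the width is 3 − 1 = 2 and tw(G) ≤ 2. For the lower bound, G contains the cycle e–b–c–f–a–d–g–e, so G is not a forest; only forests have treewidth ≤ 1, hence tw(G) ≥ 2. Combining the bounds, tw(G) = 2.

Treewidth 2.
One such decomposition:
Bags: B1 = {b, c, e}  B2 = {c, e, f}  B3 = {a, e, f}  B4 = {a, d, e}  B5 = {d, e, g}
Tree: B1–B2, B2–B3, B3–B4, B4–B5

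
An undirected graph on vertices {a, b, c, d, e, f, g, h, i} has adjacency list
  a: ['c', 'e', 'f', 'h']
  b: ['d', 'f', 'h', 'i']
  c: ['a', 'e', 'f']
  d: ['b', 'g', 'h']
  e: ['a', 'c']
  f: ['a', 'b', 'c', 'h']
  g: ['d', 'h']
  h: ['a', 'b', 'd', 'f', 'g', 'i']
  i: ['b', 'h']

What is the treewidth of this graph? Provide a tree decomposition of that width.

Treewidth 2.
One optimal decomposition is:
Bags: B1 = {b, f, h}  B2 = {a, f, h}  B3 = {b, d, h}  B4 = {a, c, f}  B5 = {d, g, h}  B6 = {b, h, i}  B7 = {a, c, e}
Tree: B1–B2, B1–B3, B2–B4, B3–B5, B1–B6, B4–B7

Each bag holds 3 vertices, so the decomposition has width 2, which upper-bounds the treewidth. Conversely, {a, c, e} is a clique of size 3, and the vertices of any clique must share a bag in every tree decomposition; so some bag has ≥ 3 vertices and tw(G) ≥ 2. Combining the bounds, tw(G) = 2.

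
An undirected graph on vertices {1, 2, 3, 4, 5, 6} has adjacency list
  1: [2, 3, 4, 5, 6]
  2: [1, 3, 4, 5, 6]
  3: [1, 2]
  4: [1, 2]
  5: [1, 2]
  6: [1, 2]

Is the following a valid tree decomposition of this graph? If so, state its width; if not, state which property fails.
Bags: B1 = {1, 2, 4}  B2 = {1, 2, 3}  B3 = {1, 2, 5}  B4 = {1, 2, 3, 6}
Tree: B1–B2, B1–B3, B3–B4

No — bags containing vertex 3 are not connected in the tree.

A tree decomposition must satisfy three properties: every vertex lies in some bag; for every edge, both endpoints lie together in some bag; and for every vertex, the bags containing it form a connected subtree. Here bags containing vertex 3 are not connected in the tree, so the decomposition is invalid.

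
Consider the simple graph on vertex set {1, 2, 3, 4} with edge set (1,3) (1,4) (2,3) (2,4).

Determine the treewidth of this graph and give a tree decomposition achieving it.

Treewidth 2.
One optimal decomposition is:
Bags: B1 = {1, 2, 4}  B2 = {1, 2, 3}
Tree: B1–B2

The largest bag has 3 vertices, giving width 2; this decomposition certifies tw(G) ≤ 2. Since 1–4–2–3–1 is a cycle in G, G is not acyclic. Forests are exactly the graphs of treewidth ≤ 1, so tw(G) ≥ 2. Combining the bounds, tw(G) = 2.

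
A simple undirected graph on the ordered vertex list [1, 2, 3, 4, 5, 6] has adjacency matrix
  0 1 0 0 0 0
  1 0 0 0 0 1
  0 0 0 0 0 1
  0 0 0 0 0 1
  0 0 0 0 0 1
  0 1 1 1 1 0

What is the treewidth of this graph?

1

A width-1 tree decomposition is:
Bags: B1 = {5, 6}  B2 = {4, 6}  B3 = {2, 6}  B4 = {3, 6}  B5 = {1, 2}
Tree: B1–B2, B2–B3, B3–B4, B3–B5
Each bag holds 2 vertices, so the decomposition has width 1, which upper-bounds the treewidth. Any graph with an edge has treewidth ≥ 1, and G has the edge 5–6. Combining the bounds, tw(G) = 1.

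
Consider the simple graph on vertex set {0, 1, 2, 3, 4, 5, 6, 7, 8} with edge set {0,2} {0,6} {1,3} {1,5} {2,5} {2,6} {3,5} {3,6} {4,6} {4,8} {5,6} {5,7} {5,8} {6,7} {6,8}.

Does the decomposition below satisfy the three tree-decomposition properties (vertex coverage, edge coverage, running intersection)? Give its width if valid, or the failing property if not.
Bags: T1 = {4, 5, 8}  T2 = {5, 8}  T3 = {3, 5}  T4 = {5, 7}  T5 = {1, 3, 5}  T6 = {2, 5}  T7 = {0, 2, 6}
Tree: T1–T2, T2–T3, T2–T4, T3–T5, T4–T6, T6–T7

A tree decomposition must satisfy three properties: every vertex lies in some bag; for every edge, both endpoints lie together in some bag; and for every vertex, the bags containing it form a connected subtree. Here edge (6,4) lies in no bag, so the decomposition is invalid.

No — edge (6,4) lies in no bag.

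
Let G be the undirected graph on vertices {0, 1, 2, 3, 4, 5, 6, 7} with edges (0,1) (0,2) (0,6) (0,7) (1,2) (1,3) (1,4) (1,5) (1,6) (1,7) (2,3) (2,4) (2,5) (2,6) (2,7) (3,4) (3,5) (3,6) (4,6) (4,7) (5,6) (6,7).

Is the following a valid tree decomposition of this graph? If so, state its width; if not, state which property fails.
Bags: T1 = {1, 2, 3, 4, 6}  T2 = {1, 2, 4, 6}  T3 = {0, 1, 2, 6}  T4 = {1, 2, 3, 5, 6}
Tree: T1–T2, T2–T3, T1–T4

No — vertex 7 appears in no bag.

A tree decomposition must satisfy three properties: every vertex lies in some bag; for every edge, both endpoints lie together in some bag; and for every vertex, the bags containing it form a connected subtree. Here vertex 7 appears in no bag, so the decomposition is invalid.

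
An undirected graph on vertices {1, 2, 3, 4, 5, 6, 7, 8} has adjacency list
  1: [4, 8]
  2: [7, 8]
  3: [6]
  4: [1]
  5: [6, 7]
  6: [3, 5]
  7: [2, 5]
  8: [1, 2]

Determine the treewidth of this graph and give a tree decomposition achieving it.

Treewidth 1.
One optimal decomposition is:
Bags: B1 = {1, 4}  B2 = {1, 8}  B3 = {2, 8}  B4 = {2, 7}  B5 = {5, 7}  B6 = {5, 6}  B7 = {3, 6}
Tree: B1–B2, B2–B3, B3–B4, B4–B5, B5–B6, B6–B7

Each bag holds 2 vertices, so the decomposition has width 1, which upper-bounds the treewidth. Since G has at least one edge (e.g. 4–1), it is not an edgeless graph, so tw(G) ≥ 1. Therefore the treewidth is 1.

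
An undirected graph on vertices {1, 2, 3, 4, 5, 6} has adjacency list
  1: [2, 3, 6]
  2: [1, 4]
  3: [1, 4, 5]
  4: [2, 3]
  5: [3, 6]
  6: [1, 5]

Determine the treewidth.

2

A width-2 tree decomposition is:
Bags: B1 = {3, 5, 6}  B2 = {1, 3, 6}  B3 = {1, 3, 4}  B4 = {1, 2, 4}
Tree: B1–B2, B2–B3, B3–B4
Each bag holds 3 vertices, so the decomposition has width 2, which upper-bounds the treewidth. The edges 5–6–1–3–5 form a cycle, so G is not a tree and its treewidth is at least 2. Therefore the treewidth is 2.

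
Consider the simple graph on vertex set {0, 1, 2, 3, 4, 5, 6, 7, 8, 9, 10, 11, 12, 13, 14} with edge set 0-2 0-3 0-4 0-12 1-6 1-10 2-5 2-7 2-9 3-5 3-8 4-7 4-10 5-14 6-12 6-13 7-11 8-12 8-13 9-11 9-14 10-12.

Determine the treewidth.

3

A width-3 tree decomposition is:
Bags: B1 = {1, 6, 10, 13}  B2 = {6, 10, 12, 13}  B3 = {8, 10, 12, 13}  B4 = {4, 8, 10, 12}  B5 = {0, 4, 8, 12}  B6 = {0, 3, 4, 8}  B7 = {0, 3, 4, 7}  B8 = {0, 2, 3, 7}  B9 = {2, 3, 5, 7}  B10 = {2, 5, 7, 11}  B11 = {2, 5, 9, 11}  B12 = {5, 9, 11, 14}
Tree: B1–B2, B2–B3, B3–B4, B4–B5, B5–B6, B6–B7, B7–B8, B8–B9, B9–B10, B10–B11, B11–B12
Every bag has size at most 4, so the width is 4 − 1 = 3 and tw(G) ≤ 3. For the lower bound: the 4 vertex sets {1,6,13}, {10}, {12}, {0,3,4,8} are disjoint, each induces a connected subgraph, and every pair is joined by at least one edge of G. Contracting each set to a single vertex therefore yields K_{4} as a minor, and since treewidth is minor-monotone, tw(G) ≥ tw(K_{4}) = 3. Hence tw(G) = 3 exactly.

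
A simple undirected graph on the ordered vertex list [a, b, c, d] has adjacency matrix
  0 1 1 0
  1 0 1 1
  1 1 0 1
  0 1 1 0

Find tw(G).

A width-2 tree decomposition is:
Bags: B1 = {a, b, c}  B2 = {b, c, d}
Tree: B1–B2
Every bag has size at most 3, so the width is 3 − 1 = 2 and tw(G) ≤ 2. On the other hand G contains the 3-clique {b, c, d}. A clique must lie in a single bag of any decomposition, so no decomposition can have width below 2. Hence tw(G) = 2 exactly.

2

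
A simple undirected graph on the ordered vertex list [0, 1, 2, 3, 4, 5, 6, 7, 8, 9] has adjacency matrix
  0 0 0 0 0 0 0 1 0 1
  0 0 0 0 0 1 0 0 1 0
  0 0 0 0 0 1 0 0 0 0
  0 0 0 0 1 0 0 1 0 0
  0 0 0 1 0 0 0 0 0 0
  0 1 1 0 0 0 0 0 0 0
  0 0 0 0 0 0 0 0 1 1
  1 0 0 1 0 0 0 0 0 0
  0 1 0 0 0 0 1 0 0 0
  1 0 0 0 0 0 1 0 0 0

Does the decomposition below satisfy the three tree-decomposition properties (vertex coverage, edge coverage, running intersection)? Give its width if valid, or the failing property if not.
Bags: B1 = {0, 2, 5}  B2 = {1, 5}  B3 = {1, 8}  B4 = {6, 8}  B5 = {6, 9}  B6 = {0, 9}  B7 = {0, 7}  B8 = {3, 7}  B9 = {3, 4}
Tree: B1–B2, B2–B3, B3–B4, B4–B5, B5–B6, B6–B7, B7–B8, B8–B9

No — bags containing vertex 0 are not connected in the tree.

A tree decomposition must satisfy three properties: every vertex lies in some bag; for every edge, both endpoints lie together in some bag; and for every vertex, the bags containing it form a connected subtree. Here bags containing vertex 0 are not connected in the tree, so the decomposition is invalid.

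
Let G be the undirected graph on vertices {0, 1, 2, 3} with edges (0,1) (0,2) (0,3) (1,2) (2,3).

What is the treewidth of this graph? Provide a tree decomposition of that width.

Every bag has size at most 3, so the width is 3 − 1 = 2 and tw(G) ≤ 2. For the lower bound, the 3 vertices {0, 1, 2} are pairwise adjacent, and any tree decomposition puts a clique entirely inside one bag — forcing width ≥ 2. Therefore the treewidth is 2.

Treewidth 2.
One such decomposition:
Bags: B1 = {0, 1, 2}  B2 = {0, 2, 3}
Tree: B1–B2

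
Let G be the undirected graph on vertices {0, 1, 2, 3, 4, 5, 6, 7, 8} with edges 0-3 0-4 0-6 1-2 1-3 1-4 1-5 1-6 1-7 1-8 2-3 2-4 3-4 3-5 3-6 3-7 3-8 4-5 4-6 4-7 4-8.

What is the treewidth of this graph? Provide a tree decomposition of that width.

Treewidth 3.
One such decomposition:
Bags: B1 = {1, 3, 4, 8}  B2 = {1, 3, 4, 6}  B3 = {0, 3, 4, 6}  B4 = {1, 3, 4, 7}  B5 = {1, 3, 4, 5}  B6 = {1, 2, 3, 4}
Tree: B1–B2, B2–B3, B2–B4, B1–B5, B1–B6

The largest bag has 4 vertices, giving width 3; this decomposition certifies tw(G) ≤ 3. On the other hand G contains the 4-clique {0, 3, 4, 6}. A clique must lie in a single bag of any decomposition, so no decomposition can have width below 3. Combining the bounds, tw(G) = 3.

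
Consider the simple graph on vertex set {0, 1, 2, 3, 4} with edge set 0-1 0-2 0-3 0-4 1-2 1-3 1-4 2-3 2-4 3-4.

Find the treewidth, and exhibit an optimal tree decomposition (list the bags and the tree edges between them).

Treewidth 4.
One such decomposition:
Bags: B1 = {0, 1, 2, 3, 4}
Tree: (single bag)

With just one bag of size 5, the width is 5 − 1 = 4, so tw(G) ≤ 4. For the lower bound, the 5 vertices {0, 1, 2, 3, 4} are pairwise adjacent, and any tree decomposition puts a clique entirely inside one bag — forcing width ≥ 4. Therefore the treewidth is 4.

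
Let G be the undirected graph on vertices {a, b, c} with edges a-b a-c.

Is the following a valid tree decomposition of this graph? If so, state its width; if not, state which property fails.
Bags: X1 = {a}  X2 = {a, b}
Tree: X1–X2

No — vertex c appears in no bag.

A tree decomposition must satisfy three properties: every vertex lies in some bag; for every edge, both endpoints lie together in some bag; and for every vertex, the bags containing it form a connected subtree. Here vertex c appears in no bag, so the decomposition is invalid.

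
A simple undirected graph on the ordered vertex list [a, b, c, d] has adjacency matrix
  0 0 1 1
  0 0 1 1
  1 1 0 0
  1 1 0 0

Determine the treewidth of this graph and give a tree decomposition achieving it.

Treewidth 2.
One such decomposition:
Bags: B1 = {a, c, d}  B2 = {b, c, d}
Tree: B1–B2

Every bag has size at most 3, so the width is 3 − 1 = 2 and tw(G) ≤ 2. Since d–a–c–b–d is a cycle in G, G is not acyclic. Forests are exactly the graphs of treewidth ≤ 1, so tw(G) ≥ 2. Therefore the treewidth is 2.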